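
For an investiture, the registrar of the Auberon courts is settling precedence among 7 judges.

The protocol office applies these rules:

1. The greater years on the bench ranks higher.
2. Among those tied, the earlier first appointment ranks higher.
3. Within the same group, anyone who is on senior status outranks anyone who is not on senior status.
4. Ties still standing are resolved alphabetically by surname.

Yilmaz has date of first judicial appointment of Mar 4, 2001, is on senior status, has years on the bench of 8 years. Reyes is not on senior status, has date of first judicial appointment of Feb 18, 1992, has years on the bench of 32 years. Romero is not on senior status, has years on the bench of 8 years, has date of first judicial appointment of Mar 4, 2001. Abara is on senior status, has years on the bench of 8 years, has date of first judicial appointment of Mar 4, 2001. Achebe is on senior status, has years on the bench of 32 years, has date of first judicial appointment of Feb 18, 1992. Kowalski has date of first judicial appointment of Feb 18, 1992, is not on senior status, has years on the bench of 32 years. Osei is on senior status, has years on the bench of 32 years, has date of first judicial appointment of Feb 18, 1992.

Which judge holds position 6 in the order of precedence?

Yilmaz

By years on the bench (higher first): Achebe, Osei, Kowalski and Reyes (each 32 years); then Abara, Yilmaz and Romero (each 8 years).
Achebe, Osei, Kowalski and Reyes all have date of first judicial appointment Feb 18, 1992, so the next rule applies.
Among Achebe, Osei, Kowalski and Reyes, on senior status before not on senior status: Achebe and Osei (on senior status) before Kowalski and Reyes (not on senior status).
Among Achebe and Osei, alphabetically by surname: Achebe before Osei.
Among Kowalski and Reyes, alphabetically by surname: Kowalski before Reyes.
Abara, Yilmaz and Romero all have date of first judicial appointment Mar 4, 2001, so the next rule applies.
Among Abara, Yilmaz and Romero, on senior status before not on senior status: Abara and Yilmaz (on senior status) before Romero (not on senior status).
Among Abara and Yilmaz, alphabetically by surname: Abara before Yilmaz.
Order: Achebe, Osei, Kowalski, Reyes, Abara, Yilmaz, Romero.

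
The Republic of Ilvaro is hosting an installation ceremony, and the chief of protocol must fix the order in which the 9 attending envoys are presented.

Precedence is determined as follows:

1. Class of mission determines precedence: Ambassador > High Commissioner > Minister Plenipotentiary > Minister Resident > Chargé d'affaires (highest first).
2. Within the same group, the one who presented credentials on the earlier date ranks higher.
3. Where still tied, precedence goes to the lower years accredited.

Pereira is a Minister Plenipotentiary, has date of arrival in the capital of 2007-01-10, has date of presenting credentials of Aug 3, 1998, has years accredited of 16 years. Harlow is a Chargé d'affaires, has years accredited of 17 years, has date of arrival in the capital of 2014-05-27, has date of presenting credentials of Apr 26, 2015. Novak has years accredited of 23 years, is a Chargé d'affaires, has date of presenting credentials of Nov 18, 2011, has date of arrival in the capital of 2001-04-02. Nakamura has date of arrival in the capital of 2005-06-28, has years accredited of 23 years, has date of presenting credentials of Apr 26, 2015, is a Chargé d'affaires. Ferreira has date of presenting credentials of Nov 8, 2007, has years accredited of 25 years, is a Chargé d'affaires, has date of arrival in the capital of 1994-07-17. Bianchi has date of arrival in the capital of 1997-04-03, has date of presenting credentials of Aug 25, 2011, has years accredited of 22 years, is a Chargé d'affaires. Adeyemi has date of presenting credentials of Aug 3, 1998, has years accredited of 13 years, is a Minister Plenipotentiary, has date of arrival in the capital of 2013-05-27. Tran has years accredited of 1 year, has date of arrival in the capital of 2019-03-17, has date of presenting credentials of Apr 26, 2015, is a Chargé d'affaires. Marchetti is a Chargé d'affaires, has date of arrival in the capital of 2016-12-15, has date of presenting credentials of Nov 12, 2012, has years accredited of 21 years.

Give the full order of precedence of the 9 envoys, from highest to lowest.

Adeyemi, Pereira, Ferreira, Bianchi, Novak, Marchetti, Tran, Harlow, Nakamura

By class of mission: Adeyemi and Pereira (Minister Plenipotentiary); then Ferreira, Bianchi, Novak, Marchetti, Tran, Harlow and Nakamura (Chargé d'affaires).
Adeyemi and Pereira both have date of presenting credentials Aug 3, 1998, so the next rule applies.
Among Adeyemi and Pereira, by years accredited (lower first): Adeyemi (13 years) before Pereira (16 years).
Among Ferreira, Bianchi, Novak, Marchetti, Tran, Harlow and Nakamura, by date of presenting credentials (earlier first): Ferreira (Nov 8, 2007) before Bianchi (Aug 25, 2011) before Novak (Nov 18, 2011) before Marchetti (Nov 12, 2012) before Tran, Harlow and Nakamura (Apr 26, 2015).
Among Tran, Harlow and Nakamura, by years accredited (lower first): Tran (1 year) before Harlow (17 years) before Nakamura (23 years).
Full order: Adeyemi, Pereira, Ferreira, Bianchi, Novak, Marchetti, Tran, Harlow, Nakamura.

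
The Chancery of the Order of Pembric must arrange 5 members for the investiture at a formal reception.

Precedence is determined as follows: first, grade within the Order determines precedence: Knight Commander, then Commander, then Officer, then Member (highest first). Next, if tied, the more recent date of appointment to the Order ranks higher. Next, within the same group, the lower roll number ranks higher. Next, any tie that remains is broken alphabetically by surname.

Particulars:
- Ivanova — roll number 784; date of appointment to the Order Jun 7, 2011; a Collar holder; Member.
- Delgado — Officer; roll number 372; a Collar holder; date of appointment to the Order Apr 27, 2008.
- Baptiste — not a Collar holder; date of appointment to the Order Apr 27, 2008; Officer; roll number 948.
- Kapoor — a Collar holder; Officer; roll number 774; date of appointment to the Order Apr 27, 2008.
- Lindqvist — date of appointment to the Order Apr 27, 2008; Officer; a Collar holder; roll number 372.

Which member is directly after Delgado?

By grade within the Order: Delgado, Lindqvist, Kapoor and Baptiste (Officer); then Ivanova (Member).
Delgado, Lindqvist, Kapoor and Baptiste all have date of appointment to the Order Apr 27, 2008, so the next rule applies.
Among Delgado, Lindqvist, Kapoor and Baptiste, by roll number (lower first): Delgado and Lindqvist (372) before Kapoor (774) before Baptiste (948).
Among Delgado and Lindqvist, alphabetically by surname: Delgado before Lindqvist.
Order: Delgado, Lindqvist, Kapoor, Baptiste, Ivanova.

Lindqvist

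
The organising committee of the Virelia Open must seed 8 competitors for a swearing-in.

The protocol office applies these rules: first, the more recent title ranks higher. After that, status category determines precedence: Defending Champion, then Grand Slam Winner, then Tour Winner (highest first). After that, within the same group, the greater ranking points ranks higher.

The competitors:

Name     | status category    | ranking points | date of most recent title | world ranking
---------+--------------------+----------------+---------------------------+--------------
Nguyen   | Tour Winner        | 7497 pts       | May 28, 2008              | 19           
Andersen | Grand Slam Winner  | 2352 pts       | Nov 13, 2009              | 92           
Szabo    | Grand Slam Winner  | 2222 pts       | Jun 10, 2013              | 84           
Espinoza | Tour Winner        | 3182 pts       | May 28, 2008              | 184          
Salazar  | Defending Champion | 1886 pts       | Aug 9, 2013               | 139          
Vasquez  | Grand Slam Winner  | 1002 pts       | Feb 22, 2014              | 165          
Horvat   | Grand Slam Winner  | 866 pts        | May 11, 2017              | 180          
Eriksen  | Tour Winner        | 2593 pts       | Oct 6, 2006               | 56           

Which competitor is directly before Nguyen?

Andersen

By date of most recent title (later first): Horvat (May 11, 2017); then Vasquez (Feb 22, 2014); then Salazar (Aug 9, 2013); then Szabo (Jun 10, 2013); then Andersen (Nov 13, 2009); then Nguyen and Espinoza (both May 28, 2008); then Eriksen (Oct 6, 2006).
Nguyen and Espinoza are each Tour Winner, so the next rule applies.
Among Nguyen and Espinoza, by ranking points (higher first): Nguyen (7497 pts) before Espinoza (3182 pts).
Order: Horvat, Vasquez, Salazar, Szabo, Andersen, Nguyen, Espinoza, Eriksen.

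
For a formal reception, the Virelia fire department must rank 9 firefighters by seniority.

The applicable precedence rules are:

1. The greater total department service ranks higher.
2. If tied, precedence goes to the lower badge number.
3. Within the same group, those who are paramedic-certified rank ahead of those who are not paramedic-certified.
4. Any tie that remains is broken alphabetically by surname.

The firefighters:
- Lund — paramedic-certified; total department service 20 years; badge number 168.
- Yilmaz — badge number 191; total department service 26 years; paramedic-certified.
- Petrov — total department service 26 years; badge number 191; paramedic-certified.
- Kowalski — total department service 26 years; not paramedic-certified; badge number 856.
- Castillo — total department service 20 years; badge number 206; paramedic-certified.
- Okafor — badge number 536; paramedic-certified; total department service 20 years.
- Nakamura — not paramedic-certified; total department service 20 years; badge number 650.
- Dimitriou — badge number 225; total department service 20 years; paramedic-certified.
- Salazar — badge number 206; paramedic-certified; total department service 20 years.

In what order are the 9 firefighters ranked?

By total department service (higher first): Petrov, Yilmaz and Kowalski (each 26 years); then Lund, Castillo, Salazar, Dimitriou, Okafor and Nakamura (each 20 years).
Among Petrov, Yilmaz and Kowalski, by badge number (lower first): Petrov and Yilmaz (191) before Kowalski (856).
Petrov and Yilmaz are each paramedic-certified, so the next rule applies.
Among Petrov and Yilmaz, alphabetically by surname: Petrov before Yilmaz.
Among Lund, Castillo, Salazar, Dimitriou, Okafor and Nakamura, by badge number (lower first): Lund (168) before Castillo and Salazar (206) before Dimitriou (225) before Okafor (536) before Nakamura (650).
Castillo and Salazar are each paramedic-certified, so the next rule applies.
Among Castillo and Salazar, alphabetically by surname: Castillo before Salazar.
Full order: Petrov, Yilmaz, Kowalski, Lund, Castillo, Salazar, Dimitriou, Okafor, Nakamura.

Petrov, Yilmaz, Kowalski, Lund, Castillo, Salazar, Dimitriou, Okafor, Nakamura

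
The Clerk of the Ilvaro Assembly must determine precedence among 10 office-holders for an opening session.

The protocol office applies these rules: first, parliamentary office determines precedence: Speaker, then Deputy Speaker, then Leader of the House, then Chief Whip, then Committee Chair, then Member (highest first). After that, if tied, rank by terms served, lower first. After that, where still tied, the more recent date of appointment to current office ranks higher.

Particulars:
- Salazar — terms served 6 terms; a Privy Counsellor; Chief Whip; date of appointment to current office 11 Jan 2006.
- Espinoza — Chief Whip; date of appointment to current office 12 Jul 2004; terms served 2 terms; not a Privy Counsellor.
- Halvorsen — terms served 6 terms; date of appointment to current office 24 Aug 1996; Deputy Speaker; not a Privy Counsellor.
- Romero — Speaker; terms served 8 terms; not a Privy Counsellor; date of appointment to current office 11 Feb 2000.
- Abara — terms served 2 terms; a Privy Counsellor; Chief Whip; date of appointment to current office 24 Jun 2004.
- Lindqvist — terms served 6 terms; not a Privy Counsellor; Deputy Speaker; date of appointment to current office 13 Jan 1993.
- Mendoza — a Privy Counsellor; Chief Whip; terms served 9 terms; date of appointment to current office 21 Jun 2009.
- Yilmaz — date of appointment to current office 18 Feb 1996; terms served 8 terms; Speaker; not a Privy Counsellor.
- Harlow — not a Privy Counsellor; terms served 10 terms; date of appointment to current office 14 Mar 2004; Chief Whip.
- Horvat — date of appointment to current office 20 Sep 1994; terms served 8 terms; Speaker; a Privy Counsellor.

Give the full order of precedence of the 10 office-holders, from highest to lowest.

Romero, Yilmaz, Horvat, Halvorsen, Lindqvist, Espinoza, Abara, Salazar, Mendoza, Harlow

By parliamentary office: Romero, Yilmaz and Horvat (Speaker); then Halvorsen and Lindqvist (Deputy Speaker); then Espinoza, Abara, Salazar, Mendoza and Harlow (Chief Whip).
Romero, Yilmaz and Horvat all have terms served 8 terms, so the next rule applies.
Among Romero, Yilmaz and Horvat, by date of appointment to current office (later first): Romero (11 Feb 2000) before Yilmaz (18 Feb 1996) before Horvat (20 Sep 1994).
Halvorsen and Lindqvist both have terms served 6 terms, so the next rule applies.
Among Halvorsen and Lindqvist, by date of appointment to current office (later first): Halvorsen (24 Aug 1996) before Lindqvist (13 Jan 1993).
Among Espinoza, Abara, Salazar, Mendoza and Harlow, by terms served (lower first): Espinoza and Abara (2 terms) before Salazar (6 terms) before Mendoza (9 terms) before Harlow (10 terms).
Among Espinoza and Abara, by date of appointment to current office (later first): Espinoza (12 Jul 2004) before Abara (24 Jun 2004).
Full order: Romero, Yilmaz, Horvat, Halvorsen, Lindqvist, Espinoza, Abara, Salazar, Mendoza, Harlow.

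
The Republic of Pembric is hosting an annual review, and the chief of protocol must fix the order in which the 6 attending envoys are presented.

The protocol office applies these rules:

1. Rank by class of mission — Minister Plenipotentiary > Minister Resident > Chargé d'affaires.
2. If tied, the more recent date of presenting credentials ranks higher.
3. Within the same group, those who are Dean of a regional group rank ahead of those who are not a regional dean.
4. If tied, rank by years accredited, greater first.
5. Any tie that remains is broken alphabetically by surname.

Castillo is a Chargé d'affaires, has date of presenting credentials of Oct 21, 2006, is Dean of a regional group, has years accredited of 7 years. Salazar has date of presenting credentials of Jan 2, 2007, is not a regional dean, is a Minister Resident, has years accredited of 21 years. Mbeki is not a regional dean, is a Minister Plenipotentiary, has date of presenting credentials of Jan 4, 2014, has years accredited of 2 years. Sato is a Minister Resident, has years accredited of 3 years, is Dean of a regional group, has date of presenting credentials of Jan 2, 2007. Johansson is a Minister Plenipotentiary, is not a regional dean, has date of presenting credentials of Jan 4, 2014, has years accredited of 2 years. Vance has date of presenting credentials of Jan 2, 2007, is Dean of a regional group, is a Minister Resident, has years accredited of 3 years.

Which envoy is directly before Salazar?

By class of mission: Johansson and Mbeki (Minister Plenipotentiary); then Sato, Vance and Salazar (Minister Resident); then Castillo (Chargé d'affaires).
Johansson and Mbeki both have date of presenting credentials Jan 4, 2014, so the next rule applies.
Johansson and Mbeki are each not a regional dean, so the next rule applies.
Johansson and Mbeki both have years accredited 2 years, so the next rule applies.
Among Johansson and Mbeki, alphabetically by surname: Johansson before Mbeki.
Sato, Vance and Salazar all have date of presenting credentials Jan 2, 2007, so the next rule applies.
Among Sato, Vance and Salazar, Dean of a regional group before not a regional dean: Sato and Vance (Dean of a regional group) before Salazar (not a regional dean).
Sato and Vance both have years accredited 3 years, so the next rule applies.
Among Sato and Vance, alphabetically by surname: Sato before Vance.
Order: Johansson, Mbeki, Sato, Vance, Salazar, Castillo.

Vance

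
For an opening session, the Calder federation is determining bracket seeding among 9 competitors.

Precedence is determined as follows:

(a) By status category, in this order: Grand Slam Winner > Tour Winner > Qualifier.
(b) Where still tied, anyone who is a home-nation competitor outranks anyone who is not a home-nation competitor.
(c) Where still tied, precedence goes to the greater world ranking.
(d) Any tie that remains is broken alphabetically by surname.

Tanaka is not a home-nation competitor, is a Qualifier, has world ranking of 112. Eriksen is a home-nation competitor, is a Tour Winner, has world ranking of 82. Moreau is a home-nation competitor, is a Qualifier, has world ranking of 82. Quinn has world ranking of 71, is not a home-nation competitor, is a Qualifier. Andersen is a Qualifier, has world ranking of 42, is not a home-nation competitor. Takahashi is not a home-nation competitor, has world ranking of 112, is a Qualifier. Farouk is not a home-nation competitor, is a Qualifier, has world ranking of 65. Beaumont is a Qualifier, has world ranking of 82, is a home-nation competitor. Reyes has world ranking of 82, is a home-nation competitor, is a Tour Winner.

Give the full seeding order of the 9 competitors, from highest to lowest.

Eriksen, Reyes, Beaumont, Moreau, Takahashi, Tanaka, Quinn, Farouk, Andersen

By status category: Eriksen and Reyes (Tour Winner); then Beaumont, Moreau, Takahashi, Tanaka, Quinn, Farouk and Andersen (Qualifier).
Eriksen and Reyes are each a home-nation competitor, so the next rule applies.
Eriksen and Reyes both have world ranking 82, so the next rule applies.
Among Eriksen and Reyes, alphabetically by surname: Eriksen before Reyes.
Among Beaumont, Moreau, Takahashi, Tanaka, Quinn, Farouk and Andersen, a home-nation competitor before not a home-nation competitor: Beaumont and Moreau (a home-nation competitor) before Takahashi, Tanaka, Quinn, Farouk and Andersen (not a home-nation competitor).
Beaumont and Moreau both have world ranking 82, so the next rule applies.
Among Beaumont and Moreau, alphabetically by surname: Beaumont before Moreau.
Among Takahashi, Tanaka, Quinn, Farouk and Andersen, by world ranking (higher first): Takahashi and Tanaka (112) before Quinn (71) before Farouk (65) before Andersen (42).
Among Takahashi and Tanaka, alphabetically by surname: Takahashi before Tanaka.
Full order: Eriksen, Reyes, Beaumont, Moreau, Takahashi, Tanaka, Quinn, Farouk, Andersen.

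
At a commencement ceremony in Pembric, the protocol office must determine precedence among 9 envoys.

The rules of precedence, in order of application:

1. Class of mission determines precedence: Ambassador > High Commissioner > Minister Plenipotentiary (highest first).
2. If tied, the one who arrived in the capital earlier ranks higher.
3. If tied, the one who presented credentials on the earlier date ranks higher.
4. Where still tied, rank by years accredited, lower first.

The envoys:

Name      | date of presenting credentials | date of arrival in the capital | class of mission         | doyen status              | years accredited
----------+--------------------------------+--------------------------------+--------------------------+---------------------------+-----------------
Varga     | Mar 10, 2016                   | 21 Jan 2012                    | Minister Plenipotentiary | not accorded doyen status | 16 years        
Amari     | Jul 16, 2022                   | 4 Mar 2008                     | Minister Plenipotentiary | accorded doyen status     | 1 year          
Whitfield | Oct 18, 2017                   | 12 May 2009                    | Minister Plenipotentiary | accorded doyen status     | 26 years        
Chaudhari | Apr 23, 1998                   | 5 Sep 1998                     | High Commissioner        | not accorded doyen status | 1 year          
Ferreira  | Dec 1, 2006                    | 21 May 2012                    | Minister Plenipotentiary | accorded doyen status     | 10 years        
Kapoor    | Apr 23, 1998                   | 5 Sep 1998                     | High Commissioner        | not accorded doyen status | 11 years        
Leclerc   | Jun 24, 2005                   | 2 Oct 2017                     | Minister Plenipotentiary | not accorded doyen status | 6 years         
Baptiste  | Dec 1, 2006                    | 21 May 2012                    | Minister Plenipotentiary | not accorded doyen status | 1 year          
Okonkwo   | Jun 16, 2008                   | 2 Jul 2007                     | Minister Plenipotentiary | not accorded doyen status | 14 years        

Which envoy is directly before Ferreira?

Baptiste

By class of mission: Chaudhari and Kapoor (High Commissioner); then Okonkwo, Amari, Whitfield, Varga, Baptiste, Ferreira and Leclerc (Minister Plenipotentiary).
Chaudhari and Kapoor both have date of arrival in the capital 5 Sep 1998, so the next rule applies.
Chaudhari and Kapoor both have date of presenting credentials Apr 23, 1998, so the next rule applies.
Among Chaudhari and Kapoor, by years accredited (lower first): Chaudhari (1 year) before Kapoor (11 years).
Among Okonkwo, Amari, Whitfield, Varga, Baptiste, Ferreira and Leclerc, by date of arrival in the capital (earlier first): Okonkwo (2 Jul 2007) before Amari (4 Mar 2008) before Whitfield (12 May 2009) before Varga (21 Jan 2012) before Baptiste and Ferreira (21 May 2012) before Leclerc (2 Oct 2017).
Baptiste and Ferreira both have date of presenting credentials Dec 1, 2006, so the next rule applies.
Among Baptiste and Ferreira, by years accredited (lower first): Baptiste (1 year) before Ferreira (10 years).
Order: Chaudhari, Kapoor, Okonkwo, Amari, Whitfield, Varga, Baptiste, Ferreira, Leclerc.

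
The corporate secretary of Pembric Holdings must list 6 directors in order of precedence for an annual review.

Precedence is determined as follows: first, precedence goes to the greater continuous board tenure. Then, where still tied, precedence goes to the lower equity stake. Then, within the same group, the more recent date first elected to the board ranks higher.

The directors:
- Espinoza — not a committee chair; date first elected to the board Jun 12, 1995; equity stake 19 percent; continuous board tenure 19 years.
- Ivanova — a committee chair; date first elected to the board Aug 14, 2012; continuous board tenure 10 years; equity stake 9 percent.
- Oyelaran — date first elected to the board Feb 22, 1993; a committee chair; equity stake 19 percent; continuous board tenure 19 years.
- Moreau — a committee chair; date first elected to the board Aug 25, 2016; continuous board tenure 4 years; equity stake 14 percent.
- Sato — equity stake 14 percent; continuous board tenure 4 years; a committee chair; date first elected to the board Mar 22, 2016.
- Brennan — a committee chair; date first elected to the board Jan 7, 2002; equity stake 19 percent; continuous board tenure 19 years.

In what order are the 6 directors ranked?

Brennan, Espinoza, Oyelaran, Ivanova, Moreau, Sato

By continuous board tenure (higher first): Brennan, Espinoza and Oyelaran (each 19 years); then Ivanova (10 years); then Moreau and Sato (both 4 years).
Brennan, Espinoza and Oyelaran all have equity stake 19 percent, so the next rule applies.
Among Brennan, Espinoza and Oyelaran, by date first elected to the board (later first): Brennan (Jan 7, 2002) before Espinoza (Jun 12, 1995) before Oyelaran (Feb 22, 1993).
Moreau and Sato both have equity stake 14 percent, so the next rule applies.
Among Moreau and Sato, by date first elected to the board (later first): Moreau (Aug 25, 2016) before Sato (Mar 22, 2016).
Full order: Brennan, Espinoza, Oyelaran, Ivanova, Moreau, Sato.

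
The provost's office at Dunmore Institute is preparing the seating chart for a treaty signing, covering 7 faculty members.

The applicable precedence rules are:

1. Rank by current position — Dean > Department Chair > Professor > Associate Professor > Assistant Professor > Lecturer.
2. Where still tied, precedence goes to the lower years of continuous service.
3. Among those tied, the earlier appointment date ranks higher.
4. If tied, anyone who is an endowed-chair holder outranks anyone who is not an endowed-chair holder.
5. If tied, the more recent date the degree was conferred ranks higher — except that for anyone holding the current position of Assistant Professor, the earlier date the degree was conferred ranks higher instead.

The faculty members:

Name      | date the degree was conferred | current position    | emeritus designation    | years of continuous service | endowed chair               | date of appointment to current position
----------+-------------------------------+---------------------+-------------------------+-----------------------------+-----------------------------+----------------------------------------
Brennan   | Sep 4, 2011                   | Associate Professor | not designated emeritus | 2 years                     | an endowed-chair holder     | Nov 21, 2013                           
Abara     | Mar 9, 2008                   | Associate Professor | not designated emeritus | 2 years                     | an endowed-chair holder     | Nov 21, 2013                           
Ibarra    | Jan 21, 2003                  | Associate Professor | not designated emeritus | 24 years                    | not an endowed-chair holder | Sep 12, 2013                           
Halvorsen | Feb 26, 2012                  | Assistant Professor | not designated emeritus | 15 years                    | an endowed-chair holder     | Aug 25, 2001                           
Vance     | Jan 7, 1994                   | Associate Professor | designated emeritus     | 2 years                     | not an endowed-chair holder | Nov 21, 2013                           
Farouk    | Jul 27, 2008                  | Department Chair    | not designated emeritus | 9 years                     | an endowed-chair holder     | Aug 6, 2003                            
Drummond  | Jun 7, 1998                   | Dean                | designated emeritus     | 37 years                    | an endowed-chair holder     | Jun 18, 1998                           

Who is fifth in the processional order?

By current position: Drummond (Dean); then Farouk (Department Chair); then Brennan, Abara, Vance and Ibarra (Associate Professor); then Halvorsen (Assistant Professor).
Among Brennan, Abara, Vance and Ibarra, by years of continuous service (lower first): Brennan, Abara and Vance (2 years) before Ibarra (24 years).
Brennan, Abara and Vance all have date of appointment to current position Nov 21, 2013, so the next rule applies.
Among Brennan, Abara and Vance, an endowed-chair holder before not an endowed-chair holder: Brennan and Abara (an endowed-chair holder) before Vance (not an endowed-chair holder).
Among Brennan and Abara, by date the degree was conferred (later first): Brennan (Sep 4, 2011) before Abara (Mar 9, 2008).
Order: Drummond, Farouk, Brennan, Abara, Vance, Ibarra, Halvorsen.

Vance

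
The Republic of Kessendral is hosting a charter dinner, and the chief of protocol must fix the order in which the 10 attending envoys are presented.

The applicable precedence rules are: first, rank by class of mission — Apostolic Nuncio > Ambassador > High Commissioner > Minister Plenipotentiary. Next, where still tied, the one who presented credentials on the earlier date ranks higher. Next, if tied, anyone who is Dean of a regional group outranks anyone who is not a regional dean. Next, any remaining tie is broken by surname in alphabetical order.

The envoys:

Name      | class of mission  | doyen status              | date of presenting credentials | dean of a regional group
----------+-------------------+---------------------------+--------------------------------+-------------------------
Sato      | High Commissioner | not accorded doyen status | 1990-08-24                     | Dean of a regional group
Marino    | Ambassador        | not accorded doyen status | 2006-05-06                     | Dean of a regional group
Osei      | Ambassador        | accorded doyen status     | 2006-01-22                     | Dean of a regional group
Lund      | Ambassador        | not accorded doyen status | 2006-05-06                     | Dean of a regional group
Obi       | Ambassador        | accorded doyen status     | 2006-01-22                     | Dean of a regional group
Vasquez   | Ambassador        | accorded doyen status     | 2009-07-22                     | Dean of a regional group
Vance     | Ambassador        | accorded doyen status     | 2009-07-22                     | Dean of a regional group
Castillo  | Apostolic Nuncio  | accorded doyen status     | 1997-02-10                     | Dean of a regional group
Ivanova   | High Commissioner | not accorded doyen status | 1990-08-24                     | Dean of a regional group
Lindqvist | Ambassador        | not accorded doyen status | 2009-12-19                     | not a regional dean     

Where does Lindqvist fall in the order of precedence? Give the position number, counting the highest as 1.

By class of mission: Castillo (Apostolic Nuncio); then Obi, Osei, Lund, Marino, Vance, Vasquez and Lindqvist (Ambassador); then Ivanova and Sato (High Commissioner).
Among Obi, Osei, Lund, Marino, Vance, Vasquez and Lindqvist, by date of presenting credentials (earlier first): Obi and Osei (2006-01-22) before Lund and Marino (2006-05-06) before Vance and Vasquez (2009-07-22) before Lindqvist (2009-12-19).
Obi and Osei are each Dean of a regional group, so the next rule applies.
Among Obi and Osei, alphabetically by surname: Obi before Osei.
Lund and Marino are each Dean of a regional group, so the next rule applies.
Among Lund and Marino, alphabetically by surname: Lund before Marino.
Vance and Vasquez are each Dean of a regional group, so the next rule applies.
Among Vance and Vasquez, alphabetically by surname: Vance before Vasquez.
Ivanova and Sato both have date of presenting credentials 1990-08-24, so the next rule applies.
Ivanova and Sato are each Dean of a regional group, so the next rule applies.
Among Ivanova and Sato, alphabetically by surname: Ivanova before Sato.
Order: Castillo, Obi, Osei, Lund, Marino, Vance, Vasquez, Lindqvist, Ivanova, Sato. So position 8.

8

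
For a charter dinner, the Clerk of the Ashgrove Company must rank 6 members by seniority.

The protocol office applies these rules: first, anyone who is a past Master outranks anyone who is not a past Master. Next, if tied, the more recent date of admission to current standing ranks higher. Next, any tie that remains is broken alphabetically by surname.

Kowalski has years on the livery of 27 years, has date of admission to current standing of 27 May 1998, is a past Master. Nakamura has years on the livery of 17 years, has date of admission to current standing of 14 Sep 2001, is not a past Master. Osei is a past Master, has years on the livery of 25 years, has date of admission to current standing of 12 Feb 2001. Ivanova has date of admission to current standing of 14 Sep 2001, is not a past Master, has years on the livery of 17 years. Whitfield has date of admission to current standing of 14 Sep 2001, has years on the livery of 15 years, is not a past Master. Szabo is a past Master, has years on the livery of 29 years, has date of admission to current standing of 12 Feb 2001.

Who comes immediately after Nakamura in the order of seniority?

By the first rule: Osei, Szabo and Kowalski (each a past Master); then Ivanova, Nakamura and Whitfield (each not a past Master).
Among Osei, Szabo and Kowalski, by date of admission to current standing (later first): Osei and Szabo (12 Feb 2001) before Kowalski (27 May 1998).
Among Osei and Szabo, alphabetically by surname: Osei before Szabo.
Ivanova, Nakamura and Whitfield all have date of admission to current standing 14 Sep 2001, so the next rule applies.
Among Ivanova, Nakamura and Whitfield, alphabetically by surname: Ivanova before Nakamura before Whitfield.
Order: Osei, Szabo, Kowalski, Ivanova, Nakamura, Whitfield.

Whitfield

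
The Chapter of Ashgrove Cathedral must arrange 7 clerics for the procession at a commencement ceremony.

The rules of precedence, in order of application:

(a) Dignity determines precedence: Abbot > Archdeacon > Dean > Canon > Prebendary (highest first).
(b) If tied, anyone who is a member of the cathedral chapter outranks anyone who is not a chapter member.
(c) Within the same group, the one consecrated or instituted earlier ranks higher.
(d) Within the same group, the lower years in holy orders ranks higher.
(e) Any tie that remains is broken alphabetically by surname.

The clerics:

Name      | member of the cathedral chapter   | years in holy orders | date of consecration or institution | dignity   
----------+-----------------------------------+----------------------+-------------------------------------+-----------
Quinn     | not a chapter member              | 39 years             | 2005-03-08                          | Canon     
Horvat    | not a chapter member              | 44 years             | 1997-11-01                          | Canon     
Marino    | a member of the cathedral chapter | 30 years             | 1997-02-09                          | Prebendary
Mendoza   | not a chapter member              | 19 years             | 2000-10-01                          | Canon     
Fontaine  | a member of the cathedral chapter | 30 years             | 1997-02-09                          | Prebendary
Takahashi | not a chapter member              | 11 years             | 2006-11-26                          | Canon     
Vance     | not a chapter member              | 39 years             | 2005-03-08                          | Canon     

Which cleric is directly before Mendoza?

By dignity: Horvat, Mendoza, Quinn, Vance and Takahashi (Canon); then Fontaine and Marino (Prebendary).
Horvat, Mendoza, Quinn, Vance and Takahashi are each not a chapter member, so the next rule applies.
Among Horvat, Mendoza, Quinn, Vance and Takahashi, by date of consecration or institution (earlier first): Horvat (1997-11-01) before Mendoza (2000-10-01) before Quinn and Vance (2005-03-08) before Takahashi (2006-11-26).
Quinn and Vance both have years in holy orders 39 years, so the next rule applies.
Among Quinn and Vance, alphabetically by surname: Quinn before Vance.
Fontaine and Marino are each a member of the cathedral chapter, so the next rule applies.
Fontaine and Marino both have date of consecration or institution 1997-02-09, so the next rule applies.
Fontaine and Marino both have years in holy orders 30 years, so the next rule applies.
Among Fontaine and Marino, alphabetically by surname: Fontaine before Marino.
Order: Horvat, Mendoza, Quinn, Vance, Takahashi, Fontaine, Marino.

Horvat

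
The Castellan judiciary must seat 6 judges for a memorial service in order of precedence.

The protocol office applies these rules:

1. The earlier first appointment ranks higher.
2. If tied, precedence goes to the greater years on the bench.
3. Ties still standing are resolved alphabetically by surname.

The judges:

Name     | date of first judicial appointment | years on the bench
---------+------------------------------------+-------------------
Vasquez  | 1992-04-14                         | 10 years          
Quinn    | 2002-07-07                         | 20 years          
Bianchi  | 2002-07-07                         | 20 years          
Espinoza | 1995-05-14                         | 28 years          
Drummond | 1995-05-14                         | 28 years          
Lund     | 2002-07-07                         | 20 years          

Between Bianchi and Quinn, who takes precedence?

By date of first judicial appointment (earlier first): Vasquez (1992-04-14); then Drummond and Espinoza (both 1995-05-14); then Bianchi, Lund and Quinn (each 2002-07-07).
Drummond and Espinoza both have years on the bench 28 years, so the next rule applies.
Among Drummond and Espinoza, alphabetically by surname: Drummond before Espinoza.
Bianchi, Lund and Quinn all have years on the bench 20 years, so the next rule applies.
Among Bianchi, Lund and Quinn, alphabetically by surname: Bianchi before Lund before Quinn.
So Bianchi takes precedence.

Bianchi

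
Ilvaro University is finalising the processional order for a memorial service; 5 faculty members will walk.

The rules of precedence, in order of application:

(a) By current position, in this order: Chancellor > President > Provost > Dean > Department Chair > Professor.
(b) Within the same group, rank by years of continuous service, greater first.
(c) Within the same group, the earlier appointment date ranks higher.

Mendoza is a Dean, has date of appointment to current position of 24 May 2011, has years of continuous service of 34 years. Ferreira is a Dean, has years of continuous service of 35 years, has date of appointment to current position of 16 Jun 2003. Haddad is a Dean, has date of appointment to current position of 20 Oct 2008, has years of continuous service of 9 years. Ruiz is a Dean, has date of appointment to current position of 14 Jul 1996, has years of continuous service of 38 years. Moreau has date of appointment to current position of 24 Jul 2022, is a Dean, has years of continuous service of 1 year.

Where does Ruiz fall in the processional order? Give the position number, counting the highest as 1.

By current position: Ruiz, Ferreira, Mendoza, Haddad and Moreau (Dean).
Among Ruiz, Ferreira, Mendoza, Haddad and Moreau, by years of continuous service (higher first): Ruiz (38 years) before Ferreira (35 years) before Mendoza (34 years) before Haddad (9 years) before Moreau (1 year).
Order: Ruiz, Ferreira, Mendoza, Haddad, Moreau. So position 1.

1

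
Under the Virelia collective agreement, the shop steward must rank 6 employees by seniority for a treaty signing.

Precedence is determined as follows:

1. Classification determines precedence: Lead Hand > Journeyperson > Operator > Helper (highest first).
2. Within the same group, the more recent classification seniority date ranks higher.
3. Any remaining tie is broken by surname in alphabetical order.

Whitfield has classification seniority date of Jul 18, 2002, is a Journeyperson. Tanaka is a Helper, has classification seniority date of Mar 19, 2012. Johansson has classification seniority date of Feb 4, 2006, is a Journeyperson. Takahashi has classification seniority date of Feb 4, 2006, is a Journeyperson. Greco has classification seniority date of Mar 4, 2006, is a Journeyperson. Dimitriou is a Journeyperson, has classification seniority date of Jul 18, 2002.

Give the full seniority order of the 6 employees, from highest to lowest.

By classification: Greco, Johansson, Takahashi, Dimitriou and Whitfield (Journeyperson); then Tanaka (Helper).
Among Greco, Johansson, Takahashi, Dimitriou and Whitfield, by classification seniority date (later first): Greco (Mar 4, 2006) before Johansson and Takahashi (Feb 4, 2006) before Dimitriou and Whitfield (Jul 18, 2002).
Among Johansson and Takahashi, alphabetically by surname: Johansson before Takahashi.
Among Dimitriou and Whitfield, alphabetically by surname: Dimitriou before Whitfield.
Full order: Greco, Johansson, Takahashi, Dimitriou, Whitfield, Tanaka.

Greco, Johansson, Takahashi, Dimitriou, Whitfield, Tanaka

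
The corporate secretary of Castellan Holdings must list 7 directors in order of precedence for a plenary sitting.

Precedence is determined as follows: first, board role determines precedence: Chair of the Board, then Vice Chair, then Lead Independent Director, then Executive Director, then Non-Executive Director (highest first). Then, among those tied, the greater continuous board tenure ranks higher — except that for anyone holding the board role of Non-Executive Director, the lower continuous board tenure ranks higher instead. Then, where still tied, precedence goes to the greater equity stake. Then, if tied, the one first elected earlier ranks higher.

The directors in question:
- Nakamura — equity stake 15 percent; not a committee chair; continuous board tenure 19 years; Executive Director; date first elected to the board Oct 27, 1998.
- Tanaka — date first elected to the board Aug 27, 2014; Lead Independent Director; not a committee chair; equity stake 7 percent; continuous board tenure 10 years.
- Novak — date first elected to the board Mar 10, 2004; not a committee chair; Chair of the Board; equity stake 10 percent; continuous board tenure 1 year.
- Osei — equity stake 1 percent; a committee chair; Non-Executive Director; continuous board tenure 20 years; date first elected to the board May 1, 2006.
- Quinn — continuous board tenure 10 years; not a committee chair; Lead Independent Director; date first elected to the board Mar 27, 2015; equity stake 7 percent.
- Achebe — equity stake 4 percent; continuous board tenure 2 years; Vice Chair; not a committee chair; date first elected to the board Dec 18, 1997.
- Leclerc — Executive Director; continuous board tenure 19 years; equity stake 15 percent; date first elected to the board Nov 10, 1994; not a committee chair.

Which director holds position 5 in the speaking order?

By board role: Novak (Chair of the Board); then Achebe (Vice Chair); then Tanaka and Quinn (Lead Independent Director); then Leclerc and Nakamura (Executive Director); then Osei (Non-Executive Director).
Tanaka and Quinn both have continuous board tenure 10 years, so the next rule applies.
Tanaka and Quinn both have equity stake 7 percent, so the next rule applies.
Among Tanaka and Quinn, by date first elected to the board (earlier first): Tanaka (Aug 27, 2014) before Quinn (Mar 27, 2015).
Leclerc and Nakamura both have continuous board tenure 19 years, so the next rule applies.
Leclerc and Nakamura both have equity stake 15 percent, so the next rule applies.
Among Leclerc and Nakamura, by date first elected to the board (earlier first): Leclerc (Nov 10, 1994) before Nakamura (Oct 27, 1998).
Order: Novak, Achebe, Tanaka, Quinn, Leclerc, Nakamura, Osei.

Leclerc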